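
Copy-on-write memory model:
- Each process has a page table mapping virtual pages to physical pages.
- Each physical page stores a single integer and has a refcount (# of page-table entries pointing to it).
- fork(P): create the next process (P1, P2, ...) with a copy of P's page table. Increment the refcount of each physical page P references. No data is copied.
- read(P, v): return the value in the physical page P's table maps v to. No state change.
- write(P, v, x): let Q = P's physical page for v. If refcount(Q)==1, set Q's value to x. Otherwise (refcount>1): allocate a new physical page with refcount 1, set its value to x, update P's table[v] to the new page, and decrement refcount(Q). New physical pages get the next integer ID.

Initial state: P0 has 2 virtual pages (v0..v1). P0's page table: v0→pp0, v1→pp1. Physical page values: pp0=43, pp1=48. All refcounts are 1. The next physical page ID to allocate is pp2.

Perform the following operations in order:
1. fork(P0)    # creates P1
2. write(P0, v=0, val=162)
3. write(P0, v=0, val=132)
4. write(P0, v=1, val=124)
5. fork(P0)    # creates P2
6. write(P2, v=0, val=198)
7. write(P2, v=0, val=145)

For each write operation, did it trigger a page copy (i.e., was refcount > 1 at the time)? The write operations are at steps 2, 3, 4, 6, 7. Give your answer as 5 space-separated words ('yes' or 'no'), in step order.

Op 1: fork(P0) -> P1. 2 ppages; refcounts: pp0:2 pp1:2
Op 2: write(P0, v0, 162). refcount(pp0)=2>1 -> COPY to pp2. 3 ppages; refcounts: pp0:1 pp1:2 pp2:1
Op 3: write(P0, v0, 132). refcount(pp2)=1 -> write in place. 3 ppages; refcounts: pp0:1 pp1:2 pp2:1
Op 4: write(P0, v1, 124). refcount(pp1)=2>1 -> COPY to pp3. 4 ppages; refcounts: pp0:1 pp1:1 pp2:1 pp3:1
Op 5: fork(P0) -> P2. 4 ppages; refcounts: pp0:1 pp1:1 pp2:2 pp3:2
Op 6: write(P2, v0, 198). refcount(pp2)=2>1 -> COPY to pp4. 5 ppages; refcounts: pp0:1 pp1:1 pp2:1 pp3:2 pp4:1
Op 7: write(P2, v0, 145). refcount(pp4)=1 -> write in place. 5 ppages; refcounts: pp0:1 pp1:1 pp2:1 pp3:2 pp4:1

yes no yes yes no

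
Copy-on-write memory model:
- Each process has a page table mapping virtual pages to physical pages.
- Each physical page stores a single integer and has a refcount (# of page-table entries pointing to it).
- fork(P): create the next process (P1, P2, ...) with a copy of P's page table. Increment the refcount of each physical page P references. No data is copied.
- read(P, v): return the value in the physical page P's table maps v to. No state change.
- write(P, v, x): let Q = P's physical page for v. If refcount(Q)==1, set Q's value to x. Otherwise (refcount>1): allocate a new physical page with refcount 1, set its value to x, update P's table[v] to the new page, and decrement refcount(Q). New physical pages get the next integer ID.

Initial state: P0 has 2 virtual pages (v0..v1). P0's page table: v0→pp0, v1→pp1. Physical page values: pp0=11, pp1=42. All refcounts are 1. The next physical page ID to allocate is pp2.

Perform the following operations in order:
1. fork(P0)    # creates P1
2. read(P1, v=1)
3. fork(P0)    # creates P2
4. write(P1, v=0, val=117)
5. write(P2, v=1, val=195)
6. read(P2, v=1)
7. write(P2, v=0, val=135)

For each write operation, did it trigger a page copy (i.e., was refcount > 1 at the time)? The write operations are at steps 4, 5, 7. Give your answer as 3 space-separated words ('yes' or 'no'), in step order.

Op 1: fork(P0) -> P1. 2 ppages; refcounts: pp0:2 pp1:2
Op 2: read(P1, v1) -> 42. No state change.
Op 3: fork(P0) -> P2. 2 ppages; refcounts: pp0:3 pp1:3
Op 4: write(P1, v0, 117). refcount(pp0)=3>1 -> COPY to pp2. 3 ppages; refcounts: pp0:2 pp1:3 pp2:1
Op 5: write(P2, v1, 195). refcount(pp1)=3>1 -> COPY to pp3. 4 ppages; refcounts: pp0:2 pp1:2 pp2:1 pp3:1
Op 6: read(P2, v1) -> 195. No state change.
Op 7: write(P2, v0, 135). refcount(pp0)=2>1 -> COPY to pp4. 5 ppages; refcounts: pp0:1 pp1:2 pp2:1 pp3:1 pp4:1

yes yes yes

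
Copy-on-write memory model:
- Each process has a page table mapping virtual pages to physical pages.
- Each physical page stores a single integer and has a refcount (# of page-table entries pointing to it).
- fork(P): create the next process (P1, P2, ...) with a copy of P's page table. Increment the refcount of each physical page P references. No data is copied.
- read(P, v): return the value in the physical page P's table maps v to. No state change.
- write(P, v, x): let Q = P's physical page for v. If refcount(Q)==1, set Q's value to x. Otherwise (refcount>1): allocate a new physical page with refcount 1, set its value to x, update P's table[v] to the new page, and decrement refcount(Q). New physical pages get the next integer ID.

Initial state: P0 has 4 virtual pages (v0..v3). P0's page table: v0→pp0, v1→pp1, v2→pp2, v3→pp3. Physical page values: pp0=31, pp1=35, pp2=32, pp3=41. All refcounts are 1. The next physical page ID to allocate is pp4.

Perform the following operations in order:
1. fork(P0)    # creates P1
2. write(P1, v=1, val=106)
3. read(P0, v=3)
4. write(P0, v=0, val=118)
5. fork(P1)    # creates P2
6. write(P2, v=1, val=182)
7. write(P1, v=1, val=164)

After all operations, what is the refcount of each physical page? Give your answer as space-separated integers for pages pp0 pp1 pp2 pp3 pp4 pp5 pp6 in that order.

Op 1: fork(P0) -> P1. 4 ppages; refcounts: pp0:2 pp1:2 pp2:2 pp3:2
Op 2: write(P1, v1, 106). refcount(pp1)=2>1 -> COPY to pp4. 5 ppages; refcounts: pp0:2 pp1:1 pp2:2 pp3:2 pp4:1
Op 3: read(P0, v3) -> 41. No state change.
Op 4: write(P0, v0, 118). refcount(pp0)=2>1 -> COPY to pp5. 6 ppages; refcounts: pp0:1 pp1:1 pp2:2 pp3:2 pp4:1 pp5:1
Op 5: fork(P1) -> P2. 6 ppages; refcounts: pp0:2 pp1:1 pp2:3 pp3:3 pp4:2 pp5:1
Op 6: write(P2, v1, 182). refcount(pp4)=2>1 -> COPY to pp6. 7 ppages; refcounts: pp0:2 pp1:1 pp2:3 pp3:3 pp4:1 pp5:1 pp6:1
Op 7: write(P1, v1, 164). refcount(pp4)=1 -> write in place. 7 ppages; refcounts: pp0:2 pp1:1 pp2:3 pp3:3 pp4:1 pp5:1 pp6:1

Answer: 2 1 3 3 1 1 1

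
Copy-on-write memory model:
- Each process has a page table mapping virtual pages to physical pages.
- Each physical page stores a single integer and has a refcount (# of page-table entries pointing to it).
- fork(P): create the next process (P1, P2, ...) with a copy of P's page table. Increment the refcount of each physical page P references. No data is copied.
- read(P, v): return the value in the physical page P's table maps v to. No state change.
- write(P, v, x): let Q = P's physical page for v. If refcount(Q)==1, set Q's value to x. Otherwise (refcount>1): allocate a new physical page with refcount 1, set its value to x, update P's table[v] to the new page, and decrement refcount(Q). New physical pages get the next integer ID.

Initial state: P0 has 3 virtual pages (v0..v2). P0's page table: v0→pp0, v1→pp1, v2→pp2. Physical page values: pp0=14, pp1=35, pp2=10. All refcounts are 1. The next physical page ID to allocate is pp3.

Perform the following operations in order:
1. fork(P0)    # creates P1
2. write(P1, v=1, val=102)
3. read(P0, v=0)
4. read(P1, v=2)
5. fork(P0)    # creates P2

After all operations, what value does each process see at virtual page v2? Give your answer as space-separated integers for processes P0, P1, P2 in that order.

Answer: 10 10 10

Derivation:
Op 1: fork(P0) -> P1. 3 ppages; refcounts: pp0:2 pp1:2 pp2:2
Op 2: write(P1, v1, 102). refcount(pp1)=2>1 -> COPY to pp3. 4 ppages; refcounts: pp0:2 pp1:1 pp2:2 pp3:1
Op 3: read(P0, v0) -> 14. No state change.
Op 4: read(P1, v2) -> 10. No state change.
Op 5: fork(P0) -> P2. 4 ppages; refcounts: pp0:3 pp1:2 pp2:3 pp3:1
P0: v2 -> pp2 = 10
P1: v2 -> pp2 = 10
P2: v2 -> pp2 = 10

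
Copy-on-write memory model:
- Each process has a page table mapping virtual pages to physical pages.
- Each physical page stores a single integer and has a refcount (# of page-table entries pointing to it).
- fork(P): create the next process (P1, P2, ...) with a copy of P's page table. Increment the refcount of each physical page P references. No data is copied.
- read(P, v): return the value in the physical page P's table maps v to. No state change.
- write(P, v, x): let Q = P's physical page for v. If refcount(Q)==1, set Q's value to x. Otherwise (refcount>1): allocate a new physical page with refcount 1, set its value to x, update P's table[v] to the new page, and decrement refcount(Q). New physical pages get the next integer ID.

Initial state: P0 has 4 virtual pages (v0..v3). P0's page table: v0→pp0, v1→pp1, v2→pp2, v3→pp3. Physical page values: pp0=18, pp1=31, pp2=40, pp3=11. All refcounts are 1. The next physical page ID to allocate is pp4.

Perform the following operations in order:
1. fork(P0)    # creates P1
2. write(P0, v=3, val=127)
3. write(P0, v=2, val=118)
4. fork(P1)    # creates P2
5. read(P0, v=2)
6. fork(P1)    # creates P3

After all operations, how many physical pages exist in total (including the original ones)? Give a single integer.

Op 1: fork(P0) -> P1. 4 ppages; refcounts: pp0:2 pp1:2 pp2:2 pp3:2
Op 2: write(P0, v3, 127). refcount(pp3)=2>1 -> COPY to pp4. 5 ppages; refcounts: pp0:2 pp1:2 pp2:2 pp3:1 pp4:1
Op 3: write(P0, v2, 118). refcount(pp2)=2>1 -> COPY to pp5. 6 ppages; refcounts: pp0:2 pp1:2 pp2:1 pp3:1 pp4:1 pp5:1
Op 4: fork(P1) -> P2. 6 ppages; refcounts: pp0:3 pp1:3 pp2:2 pp3:2 pp4:1 pp5:1
Op 5: read(P0, v2) -> 118. No state change.
Op 6: fork(P1) -> P3. 6 ppages; refcounts: pp0:4 pp1:4 pp2:3 pp3:3 pp4:1 pp5:1

Answer: 6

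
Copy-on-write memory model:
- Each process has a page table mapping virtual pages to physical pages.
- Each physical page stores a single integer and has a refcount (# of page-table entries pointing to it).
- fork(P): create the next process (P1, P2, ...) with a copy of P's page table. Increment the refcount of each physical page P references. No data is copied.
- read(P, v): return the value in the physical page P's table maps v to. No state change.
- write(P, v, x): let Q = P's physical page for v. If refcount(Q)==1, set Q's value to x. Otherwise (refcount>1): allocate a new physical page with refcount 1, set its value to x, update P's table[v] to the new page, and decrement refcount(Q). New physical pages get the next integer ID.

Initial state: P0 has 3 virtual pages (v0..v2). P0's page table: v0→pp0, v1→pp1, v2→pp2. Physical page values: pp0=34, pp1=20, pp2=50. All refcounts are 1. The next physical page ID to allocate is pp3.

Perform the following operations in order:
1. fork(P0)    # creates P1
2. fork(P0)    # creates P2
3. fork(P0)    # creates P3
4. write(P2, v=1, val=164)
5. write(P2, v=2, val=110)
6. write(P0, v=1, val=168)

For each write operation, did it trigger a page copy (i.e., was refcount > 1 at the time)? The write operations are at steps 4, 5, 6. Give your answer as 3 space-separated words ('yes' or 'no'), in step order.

Op 1: fork(P0) -> P1. 3 ppages; refcounts: pp0:2 pp1:2 pp2:2
Op 2: fork(P0) -> P2. 3 ppages; refcounts: pp0:3 pp1:3 pp2:3
Op 3: fork(P0) -> P3. 3 ppages; refcounts: pp0:4 pp1:4 pp2:4
Op 4: write(P2, v1, 164). refcount(pp1)=4>1 -> COPY to pp3. 4 ppages; refcounts: pp0:4 pp1:3 pp2:4 pp3:1
Op 5: write(P2, v2, 110). refcount(pp2)=4>1 -> COPY to pp4. 5 ppages; refcounts: pp0:4 pp1:3 pp2:3 pp3:1 pp4:1
Op 6: write(P0, v1, 168). refcount(pp1)=3>1 -> COPY to pp5. 6 ppages; refcounts: pp0:4 pp1:2 pp2:3 pp3:1 pp4:1 pp5:1

yes yes yes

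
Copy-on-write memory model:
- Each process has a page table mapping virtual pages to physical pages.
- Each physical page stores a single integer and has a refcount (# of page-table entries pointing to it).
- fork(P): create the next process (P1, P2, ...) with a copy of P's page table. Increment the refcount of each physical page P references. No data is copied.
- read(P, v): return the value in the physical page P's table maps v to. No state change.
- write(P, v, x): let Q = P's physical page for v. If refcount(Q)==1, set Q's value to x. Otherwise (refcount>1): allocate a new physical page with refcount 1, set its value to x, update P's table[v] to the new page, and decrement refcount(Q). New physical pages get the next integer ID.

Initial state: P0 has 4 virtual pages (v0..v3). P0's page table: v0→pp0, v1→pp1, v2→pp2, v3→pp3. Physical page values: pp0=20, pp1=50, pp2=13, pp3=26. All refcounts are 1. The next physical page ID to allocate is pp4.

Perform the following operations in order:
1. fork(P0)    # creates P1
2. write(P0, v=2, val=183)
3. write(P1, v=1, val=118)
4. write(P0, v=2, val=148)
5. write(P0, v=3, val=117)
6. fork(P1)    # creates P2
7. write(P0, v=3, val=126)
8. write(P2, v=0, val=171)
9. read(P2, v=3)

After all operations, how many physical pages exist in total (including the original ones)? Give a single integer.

Op 1: fork(P0) -> P1. 4 ppages; refcounts: pp0:2 pp1:2 pp2:2 pp3:2
Op 2: write(P0, v2, 183). refcount(pp2)=2>1 -> COPY to pp4. 5 ppages; refcounts: pp0:2 pp1:2 pp2:1 pp3:2 pp4:1
Op 3: write(P1, v1, 118). refcount(pp1)=2>1 -> COPY to pp5. 6 ppages; refcounts: pp0:2 pp1:1 pp2:1 pp3:2 pp4:1 pp5:1
Op 4: write(P0, v2, 148). refcount(pp4)=1 -> write in place. 6 ppages; refcounts: pp0:2 pp1:1 pp2:1 pp3:2 pp4:1 pp5:1
Op 5: write(P0, v3, 117). refcount(pp3)=2>1 -> COPY to pp6. 7 ppages; refcounts: pp0:2 pp1:1 pp2:1 pp3:1 pp4:1 pp5:1 pp6:1
Op 6: fork(P1) -> P2. 7 ppages; refcounts: pp0:3 pp1:1 pp2:2 pp3:2 pp4:1 pp5:2 pp6:1
Op 7: write(P0, v3, 126). refcount(pp6)=1 -> write in place. 7 ppages; refcounts: pp0:3 pp1:1 pp2:2 pp3:2 pp4:1 pp5:2 pp6:1
Op 8: write(P2, v0, 171). refcount(pp0)=3>1 -> COPY to pp7. 8 ppages; refcounts: pp0:2 pp1:1 pp2:2 pp3:2 pp4:1 pp5:2 pp6:1 pp7:1
Op 9: read(P2, v3) -> 26. No state change.

Answer: 8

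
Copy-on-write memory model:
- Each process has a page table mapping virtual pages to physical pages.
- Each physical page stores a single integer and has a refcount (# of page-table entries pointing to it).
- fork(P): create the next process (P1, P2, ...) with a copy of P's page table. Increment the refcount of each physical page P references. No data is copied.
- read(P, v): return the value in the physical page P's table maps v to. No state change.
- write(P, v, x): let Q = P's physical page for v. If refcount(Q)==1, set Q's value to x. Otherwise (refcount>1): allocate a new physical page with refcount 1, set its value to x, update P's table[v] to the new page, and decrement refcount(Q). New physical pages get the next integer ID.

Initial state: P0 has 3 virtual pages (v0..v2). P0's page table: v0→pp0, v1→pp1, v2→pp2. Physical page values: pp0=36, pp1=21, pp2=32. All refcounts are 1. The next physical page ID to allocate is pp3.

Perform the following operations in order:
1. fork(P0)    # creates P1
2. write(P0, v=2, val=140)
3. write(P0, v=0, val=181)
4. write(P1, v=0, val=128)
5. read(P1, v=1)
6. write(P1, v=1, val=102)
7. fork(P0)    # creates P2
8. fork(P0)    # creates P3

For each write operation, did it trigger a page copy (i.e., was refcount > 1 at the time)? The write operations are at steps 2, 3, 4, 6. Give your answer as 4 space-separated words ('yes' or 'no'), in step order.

Op 1: fork(P0) -> P1. 3 ppages; refcounts: pp0:2 pp1:2 pp2:2
Op 2: write(P0, v2, 140). refcount(pp2)=2>1 -> COPY to pp3. 4 ppages; refcounts: pp0:2 pp1:2 pp2:1 pp3:1
Op 3: write(P0, v0, 181). refcount(pp0)=2>1 -> COPY to pp4. 5 ppages; refcounts: pp0:1 pp1:2 pp2:1 pp3:1 pp4:1
Op 4: write(P1, v0, 128). refcount(pp0)=1 -> write in place. 5 ppages; refcounts: pp0:1 pp1:2 pp2:1 pp3:1 pp4:1
Op 5: read(P1, v1) -> 21. No state change.
Op 6: write(P1, v1, 102). refcount(pp1)=2>1 -> COPY to pp5. 6 ppages; refcounts: pp0:1 pp1:1 pp2:1 pp3:1 pp4:1 pp5:1
Op 7: fork(P0) -> P2. 6 ppages; refcounts: pp0:1 pp1:2 pp2:1 pp3:2 pp4:2 pp5:1
Op 8: fork(P0) -> P3. 6 ppages; refcounts: pp0:1 pp1:3 pp2:1 pp3:3 pp4:3 pp5:1

yes yes no yes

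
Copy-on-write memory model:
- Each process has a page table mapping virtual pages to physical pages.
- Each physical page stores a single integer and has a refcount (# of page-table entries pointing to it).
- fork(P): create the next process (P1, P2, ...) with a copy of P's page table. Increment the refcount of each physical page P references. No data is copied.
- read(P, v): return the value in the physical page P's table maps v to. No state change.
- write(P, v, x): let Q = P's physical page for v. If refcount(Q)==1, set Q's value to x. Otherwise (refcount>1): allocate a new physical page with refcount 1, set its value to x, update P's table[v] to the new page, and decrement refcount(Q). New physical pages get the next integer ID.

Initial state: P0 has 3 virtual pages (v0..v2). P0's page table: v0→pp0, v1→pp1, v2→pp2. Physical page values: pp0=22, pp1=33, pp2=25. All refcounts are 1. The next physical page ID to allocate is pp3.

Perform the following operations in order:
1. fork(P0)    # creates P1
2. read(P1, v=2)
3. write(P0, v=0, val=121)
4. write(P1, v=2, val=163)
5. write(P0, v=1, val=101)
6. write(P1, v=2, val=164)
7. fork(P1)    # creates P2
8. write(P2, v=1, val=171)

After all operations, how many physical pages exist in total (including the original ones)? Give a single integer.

Op 1: fork(P0) -> P1. 3 ppages; refcounts: pp0:2 pp1:2 pp2:2
Op 2: read(P1, v2) -> 25. No state change.
Op 3: write(P0, v0, 121). refcount(pp0)=2>1 -> COPY to pp3. 4 ppages; refcounts: pp0:1 pp1:2 pp2:2 pp3:1
Op 4: write(P1, v2, 163). refcount(pp2)=2>1 -> COPY to pp4. 5 ppages; refcounts: pp0:1 pp1:2 pp2:1 pp3:1 pp4:1
Op 5: write(P0, v1, 101). refcount(pp1)=2>1 -> COPY to pp5. 6 ppages; refcounts: pp0:1 pp1:1 pp2:1 pp3:1 pp4:1 pp5:1
Op 6: write(P1, v2, 164). refcount(pp4)=1 -> write in place. 6 ppages; refcounts: pp0:1 pp1:1 pp2:1 pp3:1 pp4:1 pp5:1
Op 7: fork(P1) -> P2. 6 ppages; refcounts: pp0:2 pp1:2 pp2:1 pp3:1 pp4:2 pp5:1
Op 8: write(P2, v1, 171). refcount(pp1)=2>1 -> COPY to pp6. 7 ppages; refcounts: pp0:2 pp1:1 pp2:1 pp3:1 pp4:2 pp5:1 pp6:1

Answer: 7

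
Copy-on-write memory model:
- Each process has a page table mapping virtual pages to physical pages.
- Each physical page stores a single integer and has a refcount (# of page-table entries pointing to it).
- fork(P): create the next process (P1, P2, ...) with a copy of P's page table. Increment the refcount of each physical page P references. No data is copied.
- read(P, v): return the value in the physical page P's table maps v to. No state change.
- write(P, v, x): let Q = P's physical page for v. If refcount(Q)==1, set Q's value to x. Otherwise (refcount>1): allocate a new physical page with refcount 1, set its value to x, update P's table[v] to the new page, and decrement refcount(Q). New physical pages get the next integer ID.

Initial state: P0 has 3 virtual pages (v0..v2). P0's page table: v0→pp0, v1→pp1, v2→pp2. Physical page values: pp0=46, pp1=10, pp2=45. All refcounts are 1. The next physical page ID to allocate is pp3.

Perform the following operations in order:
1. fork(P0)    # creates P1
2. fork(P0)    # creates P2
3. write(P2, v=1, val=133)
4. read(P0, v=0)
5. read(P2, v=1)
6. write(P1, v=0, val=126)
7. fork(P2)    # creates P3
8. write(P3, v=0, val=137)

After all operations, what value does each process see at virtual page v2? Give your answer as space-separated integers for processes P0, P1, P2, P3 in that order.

Answer: 45 45 45 45

Derivation:
Op 1: fork(P0) -> P1. 3 ppages; refcounts: pp0:2 pp1:2 pp2:2
Op 2: fork(P0) -> P2. 3 ppages; refcounts: pp0:3 pp1:3 pp2:3
Op 3: write(P2, v1, 133). refcount(pp1)=3>1 -> COPY to pp3. 4 ppages; refcounts: pp0:3 pp1:2 pp2:3 pp3:1
Op 4: read(P0, v0) -> 46. No state change.
Op 5: read(P2, v1) -> 133. No state change.
Op 6: write(P1, v0, 126). refcount(pp0)=3>1 -> COPY to pp4. 5 ppages; refcounts: pp0:2 pp1:2 pp2:3 pp3:1 pp4:1
Op 7: fork(P2) -> P3. 5 ppages; refcounts: pp0:3 pp1:2 pp2:4 pp3:2 pp4:1
Op 8: write(P3, v0, 137). refcount(pp0)=3>1 -> COPY to pp5. 6 ppages; refcounts: pp0:2 pp1:2 pp2:4 pp3:2 pp4:1 pp5:1
P0: v2 -> pp2 = 45
P1: v2 -> pp2 = 45
P2: v2 -> pp2 = 45
P3: v2 -> pp2 = 45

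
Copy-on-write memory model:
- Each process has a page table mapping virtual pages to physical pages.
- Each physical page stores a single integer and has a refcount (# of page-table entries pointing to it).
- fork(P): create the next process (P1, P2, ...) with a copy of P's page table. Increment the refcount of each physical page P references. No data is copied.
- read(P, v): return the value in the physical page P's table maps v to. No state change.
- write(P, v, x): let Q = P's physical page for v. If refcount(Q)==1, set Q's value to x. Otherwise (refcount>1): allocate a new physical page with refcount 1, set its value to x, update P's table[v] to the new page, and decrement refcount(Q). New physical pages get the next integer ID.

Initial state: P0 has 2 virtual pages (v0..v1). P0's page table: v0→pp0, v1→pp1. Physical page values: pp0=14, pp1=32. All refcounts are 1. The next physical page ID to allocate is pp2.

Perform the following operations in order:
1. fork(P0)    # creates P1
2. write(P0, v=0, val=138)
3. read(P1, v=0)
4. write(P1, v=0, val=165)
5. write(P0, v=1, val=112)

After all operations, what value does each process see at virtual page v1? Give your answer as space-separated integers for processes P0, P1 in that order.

Answer: 112 32

Derivation:
Op 1: fork(P0) -> P1. 2 ppages; refcounts: pp0:2 pp1:2
Op 2: write(P0, v0, 138). refcount(pp0)=2>1 -> COPY to pp2. 3 ppages; refcounts: pp0:1 pp1:2 pp2:1
Op 3: read(P1, v0) -> 14. No state change.
Op 4: write(P1, v0, 165). refcount(pp0)=1 -> write in place. 3 ppages; refcounts: pp0:1 pp1:2 pp2:1
Op 5: write(P0, v1, 112). refcount(pp1)=2>1 -> COPY to pp3. 4 ppages; refcounts: pp0:1 pp1:1 pp2:1 pp3:1
P0: v1 -> pp3 = 112
P1: v1 -> pp1 = 32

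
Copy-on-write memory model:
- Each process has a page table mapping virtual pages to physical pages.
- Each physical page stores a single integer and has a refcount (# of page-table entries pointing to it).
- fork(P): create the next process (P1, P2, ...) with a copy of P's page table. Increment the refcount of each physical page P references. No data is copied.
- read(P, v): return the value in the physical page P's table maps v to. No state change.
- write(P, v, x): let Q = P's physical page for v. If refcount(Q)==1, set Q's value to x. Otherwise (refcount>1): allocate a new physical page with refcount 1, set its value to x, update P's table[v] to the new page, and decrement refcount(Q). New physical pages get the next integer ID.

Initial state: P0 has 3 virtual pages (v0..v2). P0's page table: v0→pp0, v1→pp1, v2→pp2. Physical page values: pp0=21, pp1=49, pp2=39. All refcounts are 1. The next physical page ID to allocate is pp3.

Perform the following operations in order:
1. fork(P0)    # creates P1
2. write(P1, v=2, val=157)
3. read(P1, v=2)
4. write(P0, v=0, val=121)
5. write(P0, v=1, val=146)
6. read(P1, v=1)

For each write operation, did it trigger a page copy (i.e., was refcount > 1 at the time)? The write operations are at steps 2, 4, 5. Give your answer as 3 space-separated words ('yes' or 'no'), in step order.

Op 1: fork(P0) -> P1. 3 ppages; refcounts: pp0:2 pp1:2 pp2:2
Op 2: write(P1, v2, 157). refcount(pp2)=2>1 -> COPY to pp3. 4 ppages; refcounts: pp0:2 pp1:2 pp2:1 pp3:1
Op 3: read(P1, v2) -> 157. No state change.
Op 4: write(P0, v0, 121). refcount(pp0)=2>1 -> COPY to pp4. 5 ppages; refcounts: pp0:1 pp1:2 pp2:1 pp3:1 pp4:1
Op 5: write(P0, v1, 146). refcount(pp1)=2>1 -> COPY to pp5. 6 ppages; refcounts: pp0:1 pp1:1 pp2:1 pp3:1 pp4:1 pp5:1
Op 6: read(P1, v1) -> 49. No state change.

yes yes yes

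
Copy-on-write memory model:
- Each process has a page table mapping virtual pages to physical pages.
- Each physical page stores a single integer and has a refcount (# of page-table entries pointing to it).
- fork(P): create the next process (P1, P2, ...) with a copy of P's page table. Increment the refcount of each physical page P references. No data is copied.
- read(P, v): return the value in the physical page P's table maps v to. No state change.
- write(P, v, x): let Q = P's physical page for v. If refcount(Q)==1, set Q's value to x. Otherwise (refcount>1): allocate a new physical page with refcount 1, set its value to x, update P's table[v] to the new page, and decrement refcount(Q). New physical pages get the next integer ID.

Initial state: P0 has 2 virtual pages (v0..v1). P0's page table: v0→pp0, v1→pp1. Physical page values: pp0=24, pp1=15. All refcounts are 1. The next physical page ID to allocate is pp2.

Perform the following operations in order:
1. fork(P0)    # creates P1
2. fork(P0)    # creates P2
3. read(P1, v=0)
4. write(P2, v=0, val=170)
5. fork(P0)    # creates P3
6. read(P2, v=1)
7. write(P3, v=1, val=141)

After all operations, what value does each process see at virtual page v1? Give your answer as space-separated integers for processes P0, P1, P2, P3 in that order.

Op 1: fork(P0) -> P1. 2 ppages; refcounts: pp0:2 pp1:2
Op 2: fork(P0) -> P2. 2 ppages; refcounts: pp0:3 pp1:3
Op 3: read(P1, v0) -> 24. No state change.
Op 4: write(P2, v0, 170). refcount(pp0)=3>1 -> COPY to pp2. 3 ppages; refcounts: pp0:2 pp1:3 pp2:1
Op 5: fork(P0) -> P3. 3 ppages; refcounts: pp0:3 pp1:4 pp2:1
Op 6: read(P2, v1) -> 15. No state change.
Op 7: write(P3, v1, 141). refcount(pp1)=4>1 -> COPY to pp3. 4 ppages; refcounts: pp0:3 pp1:3 pp2:1 pp3:1
P0: v1 -> pp1 = 15
P1: v1 -> pp1 = 15
P2: v1 -> pp1 = 15
P3: v1 -> pp3 = 141

Answer: 15 15 15 141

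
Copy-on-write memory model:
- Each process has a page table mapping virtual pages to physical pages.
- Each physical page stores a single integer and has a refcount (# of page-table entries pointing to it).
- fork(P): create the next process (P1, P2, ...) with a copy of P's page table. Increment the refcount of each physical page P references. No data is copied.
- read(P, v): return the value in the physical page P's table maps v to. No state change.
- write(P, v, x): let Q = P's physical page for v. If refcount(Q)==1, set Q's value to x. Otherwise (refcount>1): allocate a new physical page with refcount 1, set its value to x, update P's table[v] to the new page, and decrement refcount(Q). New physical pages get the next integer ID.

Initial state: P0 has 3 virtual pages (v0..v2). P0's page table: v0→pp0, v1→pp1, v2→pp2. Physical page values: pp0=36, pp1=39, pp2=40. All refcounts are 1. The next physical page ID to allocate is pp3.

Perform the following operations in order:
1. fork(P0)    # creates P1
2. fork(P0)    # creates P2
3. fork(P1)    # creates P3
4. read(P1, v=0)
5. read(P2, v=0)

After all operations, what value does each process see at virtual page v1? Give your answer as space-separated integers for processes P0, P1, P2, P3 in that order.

Op 1: fork(P0) -> P1. 3 ppages; refcounts: pp0:2 pp1:2 pp2:2
Op 2: fork(P0) -> P2. 3 ppages; refcounts: pp0:3 pp1:3 pp2:3
Op 3: fork(P1) -> P3. 3 ppages; refcounts: pp0:4 pp1:4 pp2:4
Op 4: read(P1, v0) -> 36. No state change.
Op 5: read(P2, v0) -> 36. No state change.
P0: v1 -> pp1 = 39
P1: v1 -> pp1 = 39
P2: v1 -> pp1 = 39
P3: v1 -> pp1 = 39

Answer: 39 39 39 39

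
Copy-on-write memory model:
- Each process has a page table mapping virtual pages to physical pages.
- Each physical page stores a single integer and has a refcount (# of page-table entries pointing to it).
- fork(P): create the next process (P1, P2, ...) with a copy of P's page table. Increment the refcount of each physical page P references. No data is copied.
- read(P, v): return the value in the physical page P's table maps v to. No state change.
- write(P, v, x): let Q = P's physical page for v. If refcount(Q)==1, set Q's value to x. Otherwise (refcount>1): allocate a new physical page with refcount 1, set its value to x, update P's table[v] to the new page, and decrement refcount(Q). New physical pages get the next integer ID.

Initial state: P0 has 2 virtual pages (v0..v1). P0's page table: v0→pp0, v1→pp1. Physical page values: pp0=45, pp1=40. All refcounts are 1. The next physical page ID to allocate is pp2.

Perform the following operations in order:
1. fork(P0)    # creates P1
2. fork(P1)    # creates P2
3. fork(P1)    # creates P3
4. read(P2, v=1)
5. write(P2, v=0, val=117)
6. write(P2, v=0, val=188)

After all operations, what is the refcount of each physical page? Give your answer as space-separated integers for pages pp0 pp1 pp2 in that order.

Answer: 3 4 1

Derivation:
Op 1: fork(P0) -> P1. 2 ppages; refcounts: pp0:2 pp1:2
Op 2: fork(P1) -> P2. 2 ppages; refcounts: pp0:3 pp1:3
Op 3: fork(P1) -> P3. 2 ppages; refcounts: pp0:4 pp1:4
Op 4: read(P2, v1) -> 40. No state change.
Op 5: write(P2, v0, 117). refcount(pp0)=4>1 -> COPY to pp2. 3 ppages; refcounts: pp0:3 pp1:4 pp2:1
Op 6: write(P2, v0, 188). refcount(pp2)=1 -> write in place. 3 ppages; refcounts: pp0:3 pp1:4 pp2:1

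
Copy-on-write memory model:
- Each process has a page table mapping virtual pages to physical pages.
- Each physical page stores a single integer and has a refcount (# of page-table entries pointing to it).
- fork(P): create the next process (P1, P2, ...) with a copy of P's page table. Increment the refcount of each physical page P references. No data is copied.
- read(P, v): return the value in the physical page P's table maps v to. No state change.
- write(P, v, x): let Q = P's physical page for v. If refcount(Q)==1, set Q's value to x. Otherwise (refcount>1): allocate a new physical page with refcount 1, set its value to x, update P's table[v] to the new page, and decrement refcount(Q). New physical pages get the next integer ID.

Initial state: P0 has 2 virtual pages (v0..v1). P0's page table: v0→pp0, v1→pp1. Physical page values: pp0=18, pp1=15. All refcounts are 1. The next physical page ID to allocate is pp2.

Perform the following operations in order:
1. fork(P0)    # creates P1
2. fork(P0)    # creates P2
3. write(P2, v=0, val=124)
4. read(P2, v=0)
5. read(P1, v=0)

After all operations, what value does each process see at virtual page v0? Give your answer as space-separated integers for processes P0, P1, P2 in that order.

Answer: 18 18 124

Derivation:
Op 1: fork(P0) -> P1. 2 ppages; refcounts: pp0:2 pp1:2
Op 2: fork(P0) -> P2. 2 ppages; refcounts: pp0:3 pp1:3
Op 3: write(P2, v0, 124). refcount(pp0)=3>1 -> COPY to pp2. 3 ppages; refcounts: pp0:2 pp1:3 pp2:1
Op 4: read(P2, v0) -> 124. No state change.
Op 5: read(P1, v0) -> 18. No state change.
P0: v0 -> pp0 = 18
P1: v0 -> pp0 = 18
P2: v0 -> pp2 = 124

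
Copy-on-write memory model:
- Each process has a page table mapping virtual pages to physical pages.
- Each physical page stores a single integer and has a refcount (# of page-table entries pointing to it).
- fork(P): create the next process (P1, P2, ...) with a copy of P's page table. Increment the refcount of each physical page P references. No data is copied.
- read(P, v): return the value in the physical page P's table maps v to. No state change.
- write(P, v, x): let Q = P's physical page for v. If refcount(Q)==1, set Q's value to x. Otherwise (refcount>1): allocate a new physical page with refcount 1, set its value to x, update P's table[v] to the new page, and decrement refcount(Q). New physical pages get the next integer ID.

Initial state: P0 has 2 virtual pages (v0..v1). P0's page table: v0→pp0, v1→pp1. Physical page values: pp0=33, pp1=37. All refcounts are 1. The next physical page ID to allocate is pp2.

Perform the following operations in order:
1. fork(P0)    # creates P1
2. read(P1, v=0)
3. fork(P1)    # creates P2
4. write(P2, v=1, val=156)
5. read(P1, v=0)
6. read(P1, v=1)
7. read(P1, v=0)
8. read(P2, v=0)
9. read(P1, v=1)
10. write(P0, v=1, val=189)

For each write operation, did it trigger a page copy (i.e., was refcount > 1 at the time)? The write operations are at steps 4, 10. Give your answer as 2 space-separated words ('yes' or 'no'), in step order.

Op 1: fork(P0) -> P1. 2 ppages; refcounts: pp0:2 pp1:2
Op 2: read(P1, v0) -> 33. No state change.
Op 3: fork(P1) -> P2. 2 ppages; refcounts: pp0:3 pp1:3
Op 4: write(P2, v1, 156). refcount(pp1)=3>1 -> COPY to pp2. 3 ppages; refcounts: pp0:3 pp1:2 pp2:1
Op 5: read(P1, v0) -> 33. No state change.
Op 6: read(P1, v1) -> 37. No state change.
Op 7: read(P1, v0) -> 33. No state change.
Op 8: read(P2, v0) -> 33. No state change.
Op 9: read(P1, v1) -> 37. No state change.
Op 10: write(P0, v1, 189). refcount(pp1)=2>1 -> COPY to pp3. 4 ppages; refcounts: pp0:3 pp1:1 pp2:1 pp3:1

yes yes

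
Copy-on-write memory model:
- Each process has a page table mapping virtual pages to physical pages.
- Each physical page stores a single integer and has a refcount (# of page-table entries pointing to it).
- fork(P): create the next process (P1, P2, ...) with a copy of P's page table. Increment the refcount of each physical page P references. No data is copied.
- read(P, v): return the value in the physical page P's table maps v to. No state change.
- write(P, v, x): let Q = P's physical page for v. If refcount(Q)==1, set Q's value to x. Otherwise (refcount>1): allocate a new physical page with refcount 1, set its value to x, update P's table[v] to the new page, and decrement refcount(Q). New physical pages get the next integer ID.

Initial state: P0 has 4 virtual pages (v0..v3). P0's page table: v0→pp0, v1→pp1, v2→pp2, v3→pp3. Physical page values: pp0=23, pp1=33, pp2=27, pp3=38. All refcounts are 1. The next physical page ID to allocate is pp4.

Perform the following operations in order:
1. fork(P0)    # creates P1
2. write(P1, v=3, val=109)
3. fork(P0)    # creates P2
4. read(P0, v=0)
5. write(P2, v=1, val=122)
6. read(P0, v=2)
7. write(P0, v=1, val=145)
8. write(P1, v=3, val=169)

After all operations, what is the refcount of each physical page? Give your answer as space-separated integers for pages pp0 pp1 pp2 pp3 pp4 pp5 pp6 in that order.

Answer: 3 1 3 2 1 1 1

Derivation:
Op 1: fork(P0) -> P1. 4 ppages; refcounts: pp0:2 pp1:2 pp2:2 pp3:2
Op 2: write(P1, v3, 109). refcount(pp3)=2>1 -> COPY to pp4. 5 ppages; refcounts: pp0:2 pp1:2 pp2:2 pp3:1 pp4:1
Op 3: fork(P0) -> P2. 5 ppages; refcounts: pp0:3 pp1:3 pp2:3 pp3:2 pp4:1
Op 4: read(P0, v0) -> 23. No state change.
Op 5: write(P2, v1, 122). refcount(pp1)=3>1 -> COPY to pp5. 6 ppages; refcounts: pp0:3 pp1:2 pp2:3 pp3:2 pp4:1 pp5:1
Op 6: read(P0, v2) -> 27. No state change.
Op 7: write(P0, v1, 145). refcount(pp1)=2>1 -> COPY to pp6. 7 ppages; refcounts: pp0:3 pp1:1 pp2:3 pp3:2 pp4:1 pp5:1 pp6:1
Op 8: write(P1, v3, 169). refcount(pp4)=1 -> write in place. 7 ppages; refcounts: pp0:3 pp1:1 pp2:3 pp3:2 pp4:1 pp5:1 pp6:1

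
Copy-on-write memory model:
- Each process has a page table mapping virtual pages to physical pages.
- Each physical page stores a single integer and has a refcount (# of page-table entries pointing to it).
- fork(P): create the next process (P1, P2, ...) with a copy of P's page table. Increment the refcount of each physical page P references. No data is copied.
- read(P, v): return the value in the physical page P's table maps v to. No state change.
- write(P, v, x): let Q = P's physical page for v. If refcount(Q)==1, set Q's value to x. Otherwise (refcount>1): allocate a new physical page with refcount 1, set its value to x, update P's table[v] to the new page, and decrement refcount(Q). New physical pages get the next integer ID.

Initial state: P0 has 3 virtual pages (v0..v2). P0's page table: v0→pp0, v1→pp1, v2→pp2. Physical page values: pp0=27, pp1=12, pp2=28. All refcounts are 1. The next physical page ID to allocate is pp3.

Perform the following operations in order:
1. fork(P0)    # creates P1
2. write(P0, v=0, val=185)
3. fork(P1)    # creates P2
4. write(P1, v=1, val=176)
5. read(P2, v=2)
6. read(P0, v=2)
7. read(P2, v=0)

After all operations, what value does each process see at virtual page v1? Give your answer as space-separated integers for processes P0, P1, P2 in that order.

Op 1: fork(P0) -> P1. 3 ppages; refcounts: pp0:2 pp1:2 pp2:2
Op 2: write(P0, v0, 185). refcount(pp0)=2>1 -> COPY to pp3. 4 ppages; refcounts: pp0:1 pp1:2 pp2:2 pp3:1
Op 3: fork(P1) -> P2. 4 ppages; refcounts: pp0:2 pp1:3 pp2:3 pp3:1
Op 4: write(P1, v1, 176). refcount(pp1)=3>1 -> COPY to pp4. 5 ppages; refcounts: pp0:2 pp1:2 pp2:3 pp3:1 pp4:1
Op 5: read(P2, v2) -> 28. No state change.
Op 6: read(P0, v2) -> 28. No state change.
Op 7: read(P2, v0) -> 27. No state change.
P0: v1 -> pp1 = 12
P1: v1 -> pp4 = 176
P2: v1 -> pp1 = 12

Answer: 12 176 12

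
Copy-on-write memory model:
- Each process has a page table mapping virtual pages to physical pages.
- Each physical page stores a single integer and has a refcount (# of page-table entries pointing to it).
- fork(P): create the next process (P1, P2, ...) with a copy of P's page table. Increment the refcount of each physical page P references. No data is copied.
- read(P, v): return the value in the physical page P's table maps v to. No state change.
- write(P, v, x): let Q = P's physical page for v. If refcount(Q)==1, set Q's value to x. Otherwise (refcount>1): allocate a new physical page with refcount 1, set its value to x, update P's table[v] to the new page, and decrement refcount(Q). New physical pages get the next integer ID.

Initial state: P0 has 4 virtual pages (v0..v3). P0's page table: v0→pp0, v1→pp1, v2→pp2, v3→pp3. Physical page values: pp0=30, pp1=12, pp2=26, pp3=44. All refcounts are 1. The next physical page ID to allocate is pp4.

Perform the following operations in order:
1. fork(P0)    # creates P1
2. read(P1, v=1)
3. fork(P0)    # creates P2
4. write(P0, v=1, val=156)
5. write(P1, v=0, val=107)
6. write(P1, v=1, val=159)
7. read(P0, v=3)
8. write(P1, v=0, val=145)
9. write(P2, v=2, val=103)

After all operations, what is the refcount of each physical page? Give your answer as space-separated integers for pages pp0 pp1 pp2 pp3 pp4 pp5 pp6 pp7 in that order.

Op 1: fork(P0) -> P1. 4 ppages; refcounts: pp0:2 pp1:2 pp2:2 pp3:2
Op 2: read(P1, v1) -> 12. No state change.
Op 3: fork(P0) -> P2. 4 ppages; refcounts: pp0:3 pp1:3 pp2:3 pp3:3
Op 4: write(P0, v1, 156). refcount(pp1)=3>1 -> COPY to pp4. 5 ppages; refcounts: pp0:3 pp1:2 pp2:3 pp3:3 pp4:1
Op 5: write(P1, v0, 107). refcount(pp0)=3>1 -> COPY to pp5. 6 ppages; refcounts: pp0:2 pp1:2 pp2:3 pp3:3 pp4:1 pp5:1
Op 6: write(P1, v1, 159). refcount(pp1)=2>1 -> COPY to pp6. 7 ppages; refcounts: pp0:2 pp1:1 pp2:3 pp3:3 pp4:1 pp5:1 pp6:1
Op 7: read(P0, v3) -> 44. No state change.
Op 8: write(P1, v0, 145). refcount(pp5)=1 -> write in place. 7 ppages; refcounts: pp0:2 pp1:1 pp2:3 pp3:3 pp4:1 pp5:1 pp6:1
Op 9: write(P2, v2, 103). refcount(pp2)=3>1 -> COPY to pp7. 8 ppages; refcounts: pp0:2 pp1:1 pp2:2 pp3:3 pp4:1 pp5:1 pp6:1 pp7:1

Answer: 2 1 2 3 1 1 1 1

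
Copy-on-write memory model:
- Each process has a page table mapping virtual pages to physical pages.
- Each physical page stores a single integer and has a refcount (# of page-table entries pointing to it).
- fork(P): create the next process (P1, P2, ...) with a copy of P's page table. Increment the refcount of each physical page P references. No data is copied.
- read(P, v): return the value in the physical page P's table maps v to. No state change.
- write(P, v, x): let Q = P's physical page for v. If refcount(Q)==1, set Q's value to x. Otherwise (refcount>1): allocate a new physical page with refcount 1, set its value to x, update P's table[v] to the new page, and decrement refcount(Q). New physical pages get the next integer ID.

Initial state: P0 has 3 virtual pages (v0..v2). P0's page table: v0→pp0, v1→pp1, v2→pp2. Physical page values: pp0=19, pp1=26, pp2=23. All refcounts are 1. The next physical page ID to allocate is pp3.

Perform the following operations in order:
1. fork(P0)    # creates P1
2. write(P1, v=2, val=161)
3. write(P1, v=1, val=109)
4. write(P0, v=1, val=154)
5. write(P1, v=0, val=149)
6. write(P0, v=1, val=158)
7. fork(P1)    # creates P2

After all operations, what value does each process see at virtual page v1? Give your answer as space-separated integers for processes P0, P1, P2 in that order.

Op 1: fork(P0) -> P1. 3 ppages; refcounts: pp0:2 pp1:2 pp2:2
Op 2: write(P1, v2, 161). refcount(pp2)=2>1 -> COPY to pp3. 4 ppages; refcounts: pp0:2 pp1:2 pp2:1 pp3:1
Op 3: write(P1, v1, 109). refcount(pp1)=2>1 -> COPY to pp4. 5 ppages; refcounts: pp0:2 pp1:1 pp2:1 pp3:1 pp4:1
Op 4: write(P0, v1, 154). refcount(pp1)=1 -> write in place. 5 ppages; refcounts: pp0:2 pp1:1 pp2:1 pp3:1 pp4:1
Op 5: write(P1, v0, 149). refcount(pp0)=2>1 -> COPY to pp5. 6 ppages; refcounts: pp0:1 pp1:1 pp2:1 pp3:1 pp4:1 pp5:1
Op 6: write(P0, v1, 158). refcount(pp1)=1 -> write in place. 6 ppages; refcounts: pp0:1 pp1:1 pp2:1 pp3:1 pp4:1 pp5:1
Op 7: fork(P1) -> P2. 6 ppages; refcounts: pp0:1 pp1:1 pp2:1 pp3:2 pp4:2 pp5:2
P0: v1 -> pp1 = 158
P1: v1 -> pp4 = 109
P2: v1 -> pp4 = 109

Answer: 158 109 109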